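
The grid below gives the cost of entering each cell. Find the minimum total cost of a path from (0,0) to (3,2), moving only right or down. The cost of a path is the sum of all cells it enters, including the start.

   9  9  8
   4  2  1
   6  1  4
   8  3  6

Path r0c0→r1c0→r1c1→r2c1→r3c1→r3c2: 9 + 4 + 2 + 1 + 3 + 6 = 25.
(Top row then right column would cost 37.)

25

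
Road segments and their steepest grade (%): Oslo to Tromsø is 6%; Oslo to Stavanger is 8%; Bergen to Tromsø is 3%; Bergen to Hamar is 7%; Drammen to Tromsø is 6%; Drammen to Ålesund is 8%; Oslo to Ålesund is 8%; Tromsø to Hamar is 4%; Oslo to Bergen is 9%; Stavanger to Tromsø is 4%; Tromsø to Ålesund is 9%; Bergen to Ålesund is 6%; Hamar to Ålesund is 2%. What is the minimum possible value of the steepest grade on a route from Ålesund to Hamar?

2

A few of the Ålesund→Hamar routes:
Ålesund → Hamar: max(2) = 2
Ålesund → Bergen → Hamar: max(6, 7) = 7
Ålesund → Oslo → Stavanger → Tromsø → Bergen → Hamar: max(8, 8, 4, 3, 7) = 8
Ålesund → Bergen → Tromsø → Hamar: max(6, 3, 4) = 6
Ålesund → Oslo → Stavanger → Tromsø → Hamar: max(8, 8, 4, 4) = 8
Ålesund → Oslo → Tromsø → Hamar: max(8, 6, 4) = 8
The minimum achievable maximum is 2%.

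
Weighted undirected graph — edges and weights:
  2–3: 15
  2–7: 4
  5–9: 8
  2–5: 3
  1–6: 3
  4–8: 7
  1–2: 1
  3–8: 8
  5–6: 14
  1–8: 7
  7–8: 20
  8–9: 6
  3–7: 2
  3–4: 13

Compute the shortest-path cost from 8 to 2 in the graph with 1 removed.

Some routes from 8 to 2 avoiding 1:
8 → 7 → 2: 20 + 4 = 24
8 → 3 → 7 → 2: 8 + 2 + 4 = 14
8 → 9 → 5 → 2: 6 + 8 + 3 = 17
8 → 3 → 2: 8 + 15 = 23
The minimum is 14.

14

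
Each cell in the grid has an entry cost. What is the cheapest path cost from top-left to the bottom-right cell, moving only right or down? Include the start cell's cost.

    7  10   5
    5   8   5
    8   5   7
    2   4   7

33

Cheapest: (0,0) → (1,0) → (2,0) → (3,0) → (3,1) → (3,2)
  7 + 5 + 8 + 2 + 4 + 7 = 33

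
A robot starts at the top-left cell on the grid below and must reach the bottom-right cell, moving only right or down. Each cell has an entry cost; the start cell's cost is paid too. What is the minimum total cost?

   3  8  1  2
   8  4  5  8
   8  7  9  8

30

Best path: [0,0]→[0,1]→[0,2]→[0,3]→[1,3]→[2,3]
Cost: 3 + 8 + 1 + 2 + 8 + 8 = 30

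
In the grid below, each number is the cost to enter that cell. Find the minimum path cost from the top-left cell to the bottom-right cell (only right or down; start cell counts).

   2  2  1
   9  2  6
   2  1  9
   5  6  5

Best path: (0,0) (0,1) (1,1) (2,1) (3,1) (3,2)
Cost: 2 + 2 + 2 + 1 + 6 + 5 = 18

18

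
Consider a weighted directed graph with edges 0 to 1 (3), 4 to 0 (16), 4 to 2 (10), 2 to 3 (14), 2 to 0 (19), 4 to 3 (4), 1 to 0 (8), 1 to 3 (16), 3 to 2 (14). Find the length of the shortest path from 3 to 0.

Paths from 3 to 0:
3→2→0: 14 + 19 = 33
Shortest: 33.

33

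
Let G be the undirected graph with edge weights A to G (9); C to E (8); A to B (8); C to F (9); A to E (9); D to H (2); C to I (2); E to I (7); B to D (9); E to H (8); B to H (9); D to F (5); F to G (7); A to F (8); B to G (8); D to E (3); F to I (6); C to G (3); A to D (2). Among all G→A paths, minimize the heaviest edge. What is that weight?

A few of the G→A routes:
G → F → D → A: max(7, 5, 2) = 7
G → C → I → F → D → A: max(3, 2, 6, 5, 2) = 6
G → C → I → E → D → A: max(3, 2, 7, 3, 2) = 7
G → F → I → E → D → A: max(7, 6, 7, 3, 2) = 7
G → B → A: max(8, 8) = 8
The minimum achievable maximum is 6.

6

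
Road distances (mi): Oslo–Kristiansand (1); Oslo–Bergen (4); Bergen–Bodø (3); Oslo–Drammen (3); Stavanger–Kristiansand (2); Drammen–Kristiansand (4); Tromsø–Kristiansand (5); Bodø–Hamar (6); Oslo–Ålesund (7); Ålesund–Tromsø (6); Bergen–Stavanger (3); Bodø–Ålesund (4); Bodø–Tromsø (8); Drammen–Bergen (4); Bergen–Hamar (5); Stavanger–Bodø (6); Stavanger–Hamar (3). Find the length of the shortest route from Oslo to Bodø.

7

A few of the Oslo→Bodø routes:
Oslo → Bergen → Bodø: 4 + 3 = 7
Oslo → Kristiansand → Stavanger → Bergen → Bodø: 1 + 2 + 3 + 3 = 9
Oslo → Kristiansand → Stavanger → Bodø: 1 + 2 + 6 = 9
The minimum is 7 mi.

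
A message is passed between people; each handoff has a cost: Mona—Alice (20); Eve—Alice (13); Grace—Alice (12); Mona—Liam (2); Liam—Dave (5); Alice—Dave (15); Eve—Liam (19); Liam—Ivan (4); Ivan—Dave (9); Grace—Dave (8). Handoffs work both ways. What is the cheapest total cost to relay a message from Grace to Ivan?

A few of the Grace→Ivan routes:
Grace-Dave-Liam-Ivan: 8 + 5 + 4 = 17
Grace-Alice-Dave-Liam-Ivan: 12 + 15 + 5 + 4 = 36
Grace-Alice-Mona-Liam-Ivan: 12 + 20 + 2 + 4 = 38
Grace-Dave-Ivan: 8 + 9 = 17
Grace-Alice-Dave-Ivan: 12 + 15 + 9 = 36
The minimum is 17.

17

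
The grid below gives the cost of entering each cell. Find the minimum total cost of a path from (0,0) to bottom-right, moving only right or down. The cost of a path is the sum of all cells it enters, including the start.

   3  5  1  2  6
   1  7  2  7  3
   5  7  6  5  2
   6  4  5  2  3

25

Take [0,0] → [0,1] → [0,2] → [0,3] → [0,4] → [1,4] → [2,4] → [3,4] for a total of 3 + 5 + 1 + 2 + 6 + 3 + 2 + 3 = 25.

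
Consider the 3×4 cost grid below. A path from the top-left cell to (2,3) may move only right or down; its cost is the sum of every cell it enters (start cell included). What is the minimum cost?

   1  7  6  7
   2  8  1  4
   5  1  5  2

16

Take [0,0]→[1,0]→[2,0]→[2,1]→[2,2]→[2,3] for a total of 1 + 2 + 5 + 1 + 5 + 2 = 16.
For comparison, the top-then-right route costs 27.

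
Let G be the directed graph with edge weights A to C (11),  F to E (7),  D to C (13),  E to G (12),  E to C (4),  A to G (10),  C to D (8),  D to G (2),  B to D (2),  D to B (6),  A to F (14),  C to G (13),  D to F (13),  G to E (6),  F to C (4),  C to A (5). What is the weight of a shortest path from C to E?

16

Candidate routes:
C → D → G → E: 8 + 2 + 6 = 16
C → A → G → E: 5 + 10 + 6 = 21
C → G → E: 13 + 6 = 19
C → A → F → E: 5 + 14 + 7 = 26
C → D → F → E: 8 + 13 + 7 = 28
The minimum is 16.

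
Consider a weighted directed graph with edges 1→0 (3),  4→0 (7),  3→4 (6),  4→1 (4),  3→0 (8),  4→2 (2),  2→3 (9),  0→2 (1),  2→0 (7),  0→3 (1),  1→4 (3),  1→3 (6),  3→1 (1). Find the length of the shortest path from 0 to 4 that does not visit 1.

Paths from 0 to 4 avoiding 1:
0-3-4: 1 + 6 = 7
0-2-3-4: 1 + 9 + 6 = 16
Shortest: 7.

7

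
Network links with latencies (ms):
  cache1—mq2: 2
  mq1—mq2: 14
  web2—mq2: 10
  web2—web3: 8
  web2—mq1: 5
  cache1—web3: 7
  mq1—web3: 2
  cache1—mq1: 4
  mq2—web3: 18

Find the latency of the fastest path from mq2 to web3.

8

Some routes from mq2 to web3:
mq2 - web2 - web3: 10 + 8 = 18
mq2 - cache1 - web3: 2 + 7 = 9
mq2 - web2 - mq1 - web3: 10 + 5 + 2 = 17
mq2 - mq1 - web3: 14 + 2 = 16
mq2 - web3: 18
mq2 - cache1 - mq1 - web3: 2 + 4 + 2 = 8
Shortest: 8 ms.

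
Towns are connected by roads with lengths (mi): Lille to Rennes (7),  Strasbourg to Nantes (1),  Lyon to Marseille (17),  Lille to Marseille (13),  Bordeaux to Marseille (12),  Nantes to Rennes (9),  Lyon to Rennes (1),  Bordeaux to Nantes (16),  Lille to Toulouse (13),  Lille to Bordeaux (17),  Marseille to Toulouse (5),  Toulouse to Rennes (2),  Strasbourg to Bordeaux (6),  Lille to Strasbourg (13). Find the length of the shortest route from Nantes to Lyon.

10

A few of the Nantes→Lyon routes:
Nantes→Strasbourg→Lille→Rennes→Lyon: 1 + 13 + 7 + 1 = 22
Nantes→Strasbourg→Lille→Toulouse→Rennes→Lyon: 1 + 13 + 13 + 2 + 1 = 30
Nantes→Strasbourg→Bordeaux→Marseille→Toulouse→Rennes→Lyon: 1 + 6 + 12 + 5 + 2 + 1 = 27
Nantes→Rennes→Lyon: 9 + 1 = 10
Best route has total 10 mi.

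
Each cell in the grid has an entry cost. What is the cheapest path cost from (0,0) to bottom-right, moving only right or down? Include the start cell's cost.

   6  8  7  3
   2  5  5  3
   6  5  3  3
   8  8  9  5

Cheapest: r0c0→r1c0→r1c1→r1c2→r1c3→r2c3→r3c3
  6 + 2 + 5 + 5 + 3 + 3 + 5 = 29
For comparison, the top-then-right route costs 35.

29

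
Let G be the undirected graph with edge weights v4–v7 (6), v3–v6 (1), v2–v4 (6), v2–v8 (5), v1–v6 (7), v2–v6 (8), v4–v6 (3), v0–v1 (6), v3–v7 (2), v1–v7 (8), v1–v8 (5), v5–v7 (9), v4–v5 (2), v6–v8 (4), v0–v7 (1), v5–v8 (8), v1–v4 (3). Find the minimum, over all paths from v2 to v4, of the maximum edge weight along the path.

5

A few of the v2→v4 routes:
v2-v4: max(6) = 6
v2-v8-v6-v3-v7-v4: max(5, 4, 1, 2, 6) = 6
v2-v8-v6-v3-v7-v0-v1-v4: max(5, 4, 1, 2, 1, 6, 3) = 6
v2-v8-v1-v4: max(5, 5, 3) = 5
v2-v8-v6-v4: max(5, 4, 3) = 5
Best route has worst link 5.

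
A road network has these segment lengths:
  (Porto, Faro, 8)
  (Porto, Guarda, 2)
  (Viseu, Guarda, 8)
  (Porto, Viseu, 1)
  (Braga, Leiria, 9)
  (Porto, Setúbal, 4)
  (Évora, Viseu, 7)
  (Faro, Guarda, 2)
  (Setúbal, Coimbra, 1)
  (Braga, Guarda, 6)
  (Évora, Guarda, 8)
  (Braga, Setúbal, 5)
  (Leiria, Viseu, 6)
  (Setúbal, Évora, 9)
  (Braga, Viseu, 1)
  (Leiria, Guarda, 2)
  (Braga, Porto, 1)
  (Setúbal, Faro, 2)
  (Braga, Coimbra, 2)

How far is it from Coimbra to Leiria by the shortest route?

A few of the Coimbra→Leiria routes:
Coimbra - Braga - Porto - Guarda - Leiria: 2 + 1 + 2 + 2 = 7
Coimbra - Setúbal - Faro - Guarda - Leiria: 1 + 2 + 2 + 2 = 7
Coimbra - Braga - Viseu - Porto - Guarda - Leiria: 2 + 1 + 1 + 2 + 2 = 8
Best route has total 7.

7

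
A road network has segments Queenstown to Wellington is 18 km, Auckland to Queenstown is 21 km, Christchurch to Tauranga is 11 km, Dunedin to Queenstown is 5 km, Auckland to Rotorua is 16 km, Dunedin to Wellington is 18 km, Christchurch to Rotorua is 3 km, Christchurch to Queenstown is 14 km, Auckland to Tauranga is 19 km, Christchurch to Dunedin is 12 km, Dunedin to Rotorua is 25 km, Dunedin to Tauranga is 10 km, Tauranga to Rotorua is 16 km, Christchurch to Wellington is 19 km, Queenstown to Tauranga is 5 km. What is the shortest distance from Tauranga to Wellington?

23

Some routes from Tauranga to Wellington:
Tauranga-Queenstown-Wellington: 5 + 18 = 23
Tauranga-Christchurch-Wellington: 11 + 19 = 30
Tauranga-Dunedin-Wellington: 10 + 18 = 28
Tauranga-Dunedin-Queenstown-Wellington: 10 + 5 + 18 = 33
Tauranga-Rotorua-Christchurch-Wellington: 16 + 3 + 19 = 38
Tauranga-Queenstown-Dunedin-Wellington: 5 + 5 + 18 = 28
The minimum is 23 km.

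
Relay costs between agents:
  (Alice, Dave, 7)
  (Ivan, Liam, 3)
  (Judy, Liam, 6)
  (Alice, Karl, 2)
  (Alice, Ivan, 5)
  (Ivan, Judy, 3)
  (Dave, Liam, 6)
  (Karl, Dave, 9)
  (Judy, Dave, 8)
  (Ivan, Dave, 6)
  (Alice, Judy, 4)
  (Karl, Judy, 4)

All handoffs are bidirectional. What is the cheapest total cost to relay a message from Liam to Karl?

Checking several routes:
Liam→Judy→Karl: 6 + 4 = 10
Liam→Ivan→Judy→Karl: 3 + 3 + 4 = 10
Liam→Ivan→Alice→Karl: 3 + 5 + 2 = 10
Shortest: 10.

10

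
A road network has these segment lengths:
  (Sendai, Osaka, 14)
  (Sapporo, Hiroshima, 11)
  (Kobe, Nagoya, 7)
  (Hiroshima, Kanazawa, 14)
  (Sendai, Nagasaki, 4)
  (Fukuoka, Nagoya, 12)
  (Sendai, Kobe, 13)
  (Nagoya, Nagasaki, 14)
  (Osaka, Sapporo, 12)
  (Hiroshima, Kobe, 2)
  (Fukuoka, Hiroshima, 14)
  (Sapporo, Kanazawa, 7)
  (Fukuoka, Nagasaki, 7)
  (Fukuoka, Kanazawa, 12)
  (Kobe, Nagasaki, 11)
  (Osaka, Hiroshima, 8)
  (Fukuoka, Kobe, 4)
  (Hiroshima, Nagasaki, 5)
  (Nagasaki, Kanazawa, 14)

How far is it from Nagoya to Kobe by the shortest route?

7

Some routes from Nagoya to Kobe:
Nagoya→Fukuoka→Kobe: 12 + 4 = 16
Nagoya→Kobe: 7
Nagoya→Nagasaki→Hiroshima→Kobe: 14 + 5 + 2 = 21
Nagoya→Nagasaki→Fukuoka→Kobe: 14 + 7 + 4 = 25
Nagoya→Fukuoka→Nagasaki→Hiroshima→Kobe: 12 + 7 + 5 + 2 = 26
Nagoya→Nagasaki→Kobe: 14 + 11 = 25
Best route has total 7.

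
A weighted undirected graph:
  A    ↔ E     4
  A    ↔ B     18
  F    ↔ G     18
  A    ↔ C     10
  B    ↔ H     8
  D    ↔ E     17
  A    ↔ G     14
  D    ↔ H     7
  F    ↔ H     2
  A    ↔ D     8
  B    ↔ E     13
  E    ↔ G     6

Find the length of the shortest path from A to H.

15

A few of the A→H routes:
A - B - H: 18 + 8 = 26
A - G - F - H: 14 + 18 + 2 = 34
A - D - H: 8 + 7 = 15
A - E - B - H: 4 + 13 + 8 = 25
A - E - G - F - H: 4 + 6 + 18 + 2 = 30
A - E - D - H: 4 + 17 + 7 = 28
The minimum is 15.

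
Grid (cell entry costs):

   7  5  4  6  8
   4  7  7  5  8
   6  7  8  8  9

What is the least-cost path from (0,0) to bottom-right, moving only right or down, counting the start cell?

Best path: (0,0) (0,1) (0,2) (0,3) (1,3) (1,4) (2,4)
Cost: 7 + 5 + 4 + 6 + 5 + 8 + 9 = 44

44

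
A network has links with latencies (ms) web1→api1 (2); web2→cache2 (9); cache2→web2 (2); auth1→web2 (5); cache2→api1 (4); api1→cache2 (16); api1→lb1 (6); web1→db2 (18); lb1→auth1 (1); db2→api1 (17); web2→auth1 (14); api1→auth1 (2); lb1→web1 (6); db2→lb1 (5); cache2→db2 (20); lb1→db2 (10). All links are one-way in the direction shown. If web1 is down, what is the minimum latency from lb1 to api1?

Paths from lb1 to api1 avoiding web1:
lb1 → auth1 → web2 → cache2 → db2 → api1: 1 + 5 + 9 + 20 + 17 = 52
lb1 → db2 → api1: 10 + 17 = 27
lb1 → auth1 → web2 → cache2 → api1: 1 + 5 + 9 + 4 = 19
Best route has total 19 ms.

19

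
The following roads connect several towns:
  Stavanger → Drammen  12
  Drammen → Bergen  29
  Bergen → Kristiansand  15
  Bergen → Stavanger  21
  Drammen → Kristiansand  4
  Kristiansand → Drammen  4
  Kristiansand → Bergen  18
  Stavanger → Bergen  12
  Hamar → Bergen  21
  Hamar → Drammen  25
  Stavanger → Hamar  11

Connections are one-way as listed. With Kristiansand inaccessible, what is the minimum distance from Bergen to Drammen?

33

Candidate routes:
Bergen -> Stavanger -> Hamar -> Drammen: 21 + 11 + 25 = 57
Bergen -> Stavanger -> Drammen: 21 + 12 = 33
Shortest: 33.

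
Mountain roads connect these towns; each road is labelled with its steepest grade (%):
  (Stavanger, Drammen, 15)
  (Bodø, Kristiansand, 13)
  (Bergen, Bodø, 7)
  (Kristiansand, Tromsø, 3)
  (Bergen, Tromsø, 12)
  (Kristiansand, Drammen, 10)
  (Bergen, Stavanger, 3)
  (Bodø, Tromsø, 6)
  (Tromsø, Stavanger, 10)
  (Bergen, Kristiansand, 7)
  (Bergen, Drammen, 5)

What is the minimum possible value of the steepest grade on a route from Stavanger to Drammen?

Comparing a few candidate routes:
Stavanger - Tromsø - Kristiansand - Drammen: max(10, 3, 10) = 10
Stavanger - Tromsø - Kristiansand - Bergen - Drammen: max(10, 3, 7, 5) = 10
Stavanger - Bergen - Drammen: max(3, 5) = 5
Smallest bottleneck: 5%.

5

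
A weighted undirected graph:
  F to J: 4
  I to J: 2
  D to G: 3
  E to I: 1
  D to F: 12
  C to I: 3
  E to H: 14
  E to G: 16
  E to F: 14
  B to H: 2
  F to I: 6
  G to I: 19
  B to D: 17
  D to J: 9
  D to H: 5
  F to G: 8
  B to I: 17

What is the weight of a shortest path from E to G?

15

Comparing a few candidate routes:
E-I-J-F-G: 1 + 2 + 4 + 8 = 15
E-I-F-G: 1 + 6 + 8 = 15
E-I-J-D-G: 1 + 2 + 9 + 3 = 15
Best route has total 15.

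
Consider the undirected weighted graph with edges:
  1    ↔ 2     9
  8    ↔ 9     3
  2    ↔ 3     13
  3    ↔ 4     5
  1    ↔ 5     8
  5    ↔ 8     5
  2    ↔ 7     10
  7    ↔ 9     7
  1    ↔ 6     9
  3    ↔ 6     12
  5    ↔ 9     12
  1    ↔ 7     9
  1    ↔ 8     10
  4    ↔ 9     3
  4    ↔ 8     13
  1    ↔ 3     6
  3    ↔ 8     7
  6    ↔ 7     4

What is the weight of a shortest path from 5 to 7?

A few of the 5→7 routes:
5 -> 8 -> 9 -> 7: 5 + 3 + 7 = 15
5 -> 1 -> 7: 8 + 9 = 17
5 -> 9 -> 7: 12 + 7 = 19
Shortest: 15.

15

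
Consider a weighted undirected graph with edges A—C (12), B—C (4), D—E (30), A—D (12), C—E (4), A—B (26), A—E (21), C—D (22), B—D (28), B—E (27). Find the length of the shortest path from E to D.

26

Some routes from E to D:
E -> D: 30
E -> C -> A -> D: 4 + 12 + 12 = 28
E -> A -> D: 21 + 12 = 33
E -> C -> D: 4 + 22 = 26
Shortest: 26.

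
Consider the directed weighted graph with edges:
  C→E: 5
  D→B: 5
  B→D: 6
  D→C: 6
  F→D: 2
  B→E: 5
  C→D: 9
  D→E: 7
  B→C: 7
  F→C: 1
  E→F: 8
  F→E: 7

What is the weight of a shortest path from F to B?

Paths from F to B:
F→D→B: 2 + 5 = 7
F→C→D→B: 1 + 9 + 5 = 15
Shortest: 7.

7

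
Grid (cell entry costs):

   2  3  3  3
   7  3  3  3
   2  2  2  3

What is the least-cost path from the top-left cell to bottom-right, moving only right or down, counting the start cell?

Cheapest: r0c0 → r0c1 → r1c1 → r2c1 → r2c2 → r2c3
  2 + 3 + 3 + 2 + 2 + 3 = 15

15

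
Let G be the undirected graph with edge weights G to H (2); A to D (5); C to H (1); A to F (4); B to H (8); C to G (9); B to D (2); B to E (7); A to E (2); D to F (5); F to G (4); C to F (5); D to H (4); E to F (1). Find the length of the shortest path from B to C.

7

Some routes from B to C:
B → D → F → C: 2 + 5 + 5 = 12
B → H → C: 8 + 1 = 9
B → D → H → C: 2 + 4 + 1 = 7
The minimum is 7.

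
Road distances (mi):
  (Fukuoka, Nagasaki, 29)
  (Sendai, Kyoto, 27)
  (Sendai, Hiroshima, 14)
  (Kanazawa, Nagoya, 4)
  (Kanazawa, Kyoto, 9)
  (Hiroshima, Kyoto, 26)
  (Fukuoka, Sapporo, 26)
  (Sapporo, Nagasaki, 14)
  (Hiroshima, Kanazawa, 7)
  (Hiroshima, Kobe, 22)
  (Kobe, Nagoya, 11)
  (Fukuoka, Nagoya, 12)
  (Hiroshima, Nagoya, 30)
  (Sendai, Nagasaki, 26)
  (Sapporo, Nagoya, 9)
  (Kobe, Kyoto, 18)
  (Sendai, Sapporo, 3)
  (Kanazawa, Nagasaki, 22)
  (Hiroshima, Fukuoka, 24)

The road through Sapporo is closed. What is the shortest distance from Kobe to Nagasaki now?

Some routes from Kobe to Nagasaki avoiding Sapporo:
Kobe → Nagoya → Kanazawa → Nagasaki: 11 + 4 + 22 = 37
Kobe → Hiroshima → Kanazawa → Nagasaki: 22 + 7 + 22 = 51
Kobe → Nagoya → Fukuoka → Nagasaki: 11 + 12 + 29 = 52
Kobe → Hiroshima → Sendai → Nagasaki: 22 + 14 + 26 = 62
Kobe → Kyoto → Kanazawa → Nagasaki: 18 + 9 + 22 = 49
The minimum is 37 mi.

37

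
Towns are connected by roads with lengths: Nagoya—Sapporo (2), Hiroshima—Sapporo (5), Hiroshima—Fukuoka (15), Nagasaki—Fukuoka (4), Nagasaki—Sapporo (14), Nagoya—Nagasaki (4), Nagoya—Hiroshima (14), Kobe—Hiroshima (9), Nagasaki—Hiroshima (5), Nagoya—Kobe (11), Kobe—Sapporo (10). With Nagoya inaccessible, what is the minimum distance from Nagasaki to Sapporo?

10

Some routes from Nagasaki to Sapporo avoiding Nagoya:
Nagasaki - Hiroshima - Kobe - Sapporo: 5 + 9 + 10 = 24
Nagasaki - Hiroshima - Sapporo: 5 + 5 = 10
Nagasaki - Sapporo: 14
Best route has total 10.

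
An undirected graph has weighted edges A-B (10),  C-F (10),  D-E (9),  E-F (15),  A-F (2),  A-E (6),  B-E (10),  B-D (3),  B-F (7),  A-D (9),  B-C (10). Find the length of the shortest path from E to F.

8

Some routes from E to F:
E-D-A-F: 9 + 9 + 2 = 20
E-B-A-F: 10 + 10 + 2 = 22
E-F: 15
E-D-B-F: 9 + 3 + 7 = 19
E-A-F: 6 + 2 = 8
E-B-F: 10 + 7 = 17
Shortest: 8.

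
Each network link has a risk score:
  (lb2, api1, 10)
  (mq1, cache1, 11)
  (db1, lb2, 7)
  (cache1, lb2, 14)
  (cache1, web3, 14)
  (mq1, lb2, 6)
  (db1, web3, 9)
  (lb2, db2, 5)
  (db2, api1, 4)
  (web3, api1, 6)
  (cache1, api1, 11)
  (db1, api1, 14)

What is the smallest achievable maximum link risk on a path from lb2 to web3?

6

Checking several routes:
lb2 → db2 → api1 → web3: max(5, 4, 6) = 6
lb2 → api1 → web3: max(10, 6) = 10
lb2 → db1 → web3: max(7, 9) = 9
Best route has worst link 6.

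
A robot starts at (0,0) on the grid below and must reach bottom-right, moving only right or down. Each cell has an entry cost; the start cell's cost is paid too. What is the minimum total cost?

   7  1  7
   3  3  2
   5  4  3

16

Take (0,0) (0,1) (1,1) (1,2) (2,2) for a total of 7 + 1 + 3 + 2 + 3 = 16.
For comparison, the top-then-right route costs 20.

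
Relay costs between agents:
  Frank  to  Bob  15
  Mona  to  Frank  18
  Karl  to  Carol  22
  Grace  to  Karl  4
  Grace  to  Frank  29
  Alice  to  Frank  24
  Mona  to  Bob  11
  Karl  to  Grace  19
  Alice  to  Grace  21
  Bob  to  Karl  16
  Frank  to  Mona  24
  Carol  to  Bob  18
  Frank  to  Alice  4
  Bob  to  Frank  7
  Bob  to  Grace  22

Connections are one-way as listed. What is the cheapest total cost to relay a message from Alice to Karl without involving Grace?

55

Routes from Alice to Karl avoiding Grace:
Alice → Frank → Mona → Bob → Karl: 24 + 24 + 11 + 16 = 75
Alice → Frank → Bob → Karl: 24 + 15 + 16 = 55
Shortest: 55.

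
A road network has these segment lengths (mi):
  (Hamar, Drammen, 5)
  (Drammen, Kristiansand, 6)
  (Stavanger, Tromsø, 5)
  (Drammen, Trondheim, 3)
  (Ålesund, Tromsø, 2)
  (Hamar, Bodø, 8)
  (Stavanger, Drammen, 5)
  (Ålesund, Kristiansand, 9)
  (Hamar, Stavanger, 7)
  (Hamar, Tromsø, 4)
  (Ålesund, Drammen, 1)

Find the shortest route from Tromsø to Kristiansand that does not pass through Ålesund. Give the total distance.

15

Some routes from Tromsø to Kristiansand avoiding Ålesund:
Tromsø - Stavanger - Drammen - Kristiansand: 5 + 5 + 6 = 16
Tromsø - Hamar - Drammen - Kristiansand: 4 + 5 + 6 = 15
Tromsø - Hamar - Stavanger - Drammen - Kristiansand: 4 + 7 + 5 + 6 = 22
Best route has total 15 mi.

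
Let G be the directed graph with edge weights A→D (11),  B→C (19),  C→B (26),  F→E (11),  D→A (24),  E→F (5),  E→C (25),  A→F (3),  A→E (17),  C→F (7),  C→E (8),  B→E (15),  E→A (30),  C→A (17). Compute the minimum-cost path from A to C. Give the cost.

39

Routes from A to C:
A → F → E → C: 3 + 11 + 25 = 39
A → E → C: 17 + 25 = 42
Best route has total 39.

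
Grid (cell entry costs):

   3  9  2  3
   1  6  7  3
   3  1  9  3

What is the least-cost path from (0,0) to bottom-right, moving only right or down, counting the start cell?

Best path: [0,0] -> [1,0] -> [2,0] -> [2,1] -> [2,2] -> [2,3]
Cost: 3 + 1 + 3 + 1 + 9 + 3 = 20
For comparison, the top-then-right route costs 23.

20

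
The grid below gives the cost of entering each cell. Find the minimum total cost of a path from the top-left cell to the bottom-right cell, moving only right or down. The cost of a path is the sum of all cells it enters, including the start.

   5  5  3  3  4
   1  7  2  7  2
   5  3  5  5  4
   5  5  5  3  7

Cheapest: (0,0) -> (0,1) -> (0,2) -> (0,3) -> (0,4) -> (1,4) -> (2,4) -> (3,4)
  5 + 5 + 3 + 3 + 4 + 2 + 4 + 7 = 33

33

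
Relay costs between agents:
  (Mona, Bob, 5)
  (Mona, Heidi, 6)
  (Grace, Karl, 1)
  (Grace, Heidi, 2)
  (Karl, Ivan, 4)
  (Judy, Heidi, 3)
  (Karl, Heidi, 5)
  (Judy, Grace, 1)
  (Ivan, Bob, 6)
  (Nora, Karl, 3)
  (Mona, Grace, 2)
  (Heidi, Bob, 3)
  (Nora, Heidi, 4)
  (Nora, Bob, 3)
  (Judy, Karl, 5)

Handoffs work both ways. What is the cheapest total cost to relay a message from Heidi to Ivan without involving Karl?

9

Paths from Heidi to Ivan avoiding Karl:
Heidi-Mona-Bob-Ivan: 6 + 5 + 6 = 17
Heidi-Judy-Grace-Mona-Bob-Ivan: 3 + 1 + 2 + 5 + 6 = 17
Heidi-Bob-Ivan: 3 + 6 = 9
Heidi-Nora-Bob-Ivan: 4 + 3 + 6 = 13
Heidi-Grace-Mona-Bob-Ivan: 2 + 2 + 5 + 6 = 15
The minimum is 9.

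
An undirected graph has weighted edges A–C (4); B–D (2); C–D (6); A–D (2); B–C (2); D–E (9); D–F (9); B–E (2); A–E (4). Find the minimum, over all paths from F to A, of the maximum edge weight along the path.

9

Checking several routes:
F→D→E→B→C→A: max(9, 9, 2, 2, 4) = 9
F→D→C→A: max(9, 6, 4) = 9
F→D→A: max(9, 2) = 9
F→D→E→A: max(9, 9, 4) = 9
F→D→C→B→E→A: max(9, 6, 2, 2, 4) = 9
The minimum achievable maximum is 9.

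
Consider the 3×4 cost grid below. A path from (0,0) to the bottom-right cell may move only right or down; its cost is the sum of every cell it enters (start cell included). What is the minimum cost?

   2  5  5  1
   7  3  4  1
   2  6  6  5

Take r0c0→r0c1→r0c2→r0c3→r1c3→r2c3 for a total of 2 + 5 + 5 + 1 + 1 + 5 = 19.

19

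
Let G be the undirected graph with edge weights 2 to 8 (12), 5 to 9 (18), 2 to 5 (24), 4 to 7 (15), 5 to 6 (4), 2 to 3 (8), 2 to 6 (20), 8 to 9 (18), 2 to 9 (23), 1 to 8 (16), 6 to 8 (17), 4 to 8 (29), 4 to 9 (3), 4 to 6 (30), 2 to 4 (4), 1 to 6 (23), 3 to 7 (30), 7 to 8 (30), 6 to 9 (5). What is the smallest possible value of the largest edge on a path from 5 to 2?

5

A few of the 5→2 routes:
5 → 6 → 8 → 2: max(4, 17, 12) = 17
5 → 6 → 9 → 4 → 2: max(4, 5, 3, 4) = 5
5 → 6 → 8 → 9 → 4 → 2: max(4, 17, 18, 3, 4) = 18
5 → 6 → 9 → 8 → 2: max(4, 5, 18, 12) = 18
Best route has worst link 5.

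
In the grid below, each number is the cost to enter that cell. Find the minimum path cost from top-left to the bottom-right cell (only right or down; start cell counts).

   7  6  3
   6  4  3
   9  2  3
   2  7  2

Take [0,0] -> [0,1] -> [0,2] -> [1,2] -> [2,2] -> [3,2] for a total of 7 + 6 + 3 + 3 + 3 + 2 = 24.

24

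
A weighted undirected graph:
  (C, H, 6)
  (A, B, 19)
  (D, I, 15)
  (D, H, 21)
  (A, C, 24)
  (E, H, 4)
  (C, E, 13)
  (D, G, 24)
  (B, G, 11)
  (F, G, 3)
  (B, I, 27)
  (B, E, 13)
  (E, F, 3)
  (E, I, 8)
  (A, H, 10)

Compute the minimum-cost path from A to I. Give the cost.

22

Some routes from A to I:
A → B → E → I: 19 + 13 + 8 = 40
A → H → C → E → I: 10 + 6 + 13 + 8 = 37
A → H → E → I: 10 + 4 + 8 = 22
Shortest: 22.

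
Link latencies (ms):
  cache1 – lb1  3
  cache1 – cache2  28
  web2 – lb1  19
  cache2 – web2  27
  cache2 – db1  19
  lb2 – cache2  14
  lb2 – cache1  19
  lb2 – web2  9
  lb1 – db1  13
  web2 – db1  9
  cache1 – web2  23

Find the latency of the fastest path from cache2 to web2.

23

Comparing a few candidate routes:
cache2 - lb2 - web2: 14 + 9 = 23
cache2 - db1 - web2: 19 + 9 = 28
cache2 - web2: 27
cache2 - cache1 - lb1 - web2: 28 + 3 + 19 = 50
The minimum is 23 ms.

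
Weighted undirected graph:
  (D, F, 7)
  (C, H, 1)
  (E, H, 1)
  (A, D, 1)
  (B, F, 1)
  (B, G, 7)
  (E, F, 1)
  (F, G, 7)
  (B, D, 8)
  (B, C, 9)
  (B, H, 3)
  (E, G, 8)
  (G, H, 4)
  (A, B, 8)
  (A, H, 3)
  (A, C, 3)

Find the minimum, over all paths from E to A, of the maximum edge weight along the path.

Comparing a few candidate routes:
E → F → B → H → A: max(1, 1, 3, 3) = 3
E → F → B → H → C → A: max(1, 1, 3, 1, 3) = 3
E → H → G → F → D → A: max(1, 4, 7, 7, 1) = 7
E → H → G → B → F → D → A: max(1, 4, 7, 1, 7, 1) = 7
E → H → A: max(1, 3) = 3
E → H → C → A: max(1, 1, 3) = 3
The minimum achievable maximum is 3.

3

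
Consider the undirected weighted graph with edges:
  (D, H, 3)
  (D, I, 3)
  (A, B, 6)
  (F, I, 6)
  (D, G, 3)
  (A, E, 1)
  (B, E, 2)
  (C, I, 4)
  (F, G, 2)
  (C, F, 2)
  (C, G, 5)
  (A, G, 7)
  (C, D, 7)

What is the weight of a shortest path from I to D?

3

Some routes from I to D:
I → C → D: 4 + 7 = 11
I → D: 3
I → C → F → G → D: 4 + 2 + 2 + 3 = 11
Best route has total 3.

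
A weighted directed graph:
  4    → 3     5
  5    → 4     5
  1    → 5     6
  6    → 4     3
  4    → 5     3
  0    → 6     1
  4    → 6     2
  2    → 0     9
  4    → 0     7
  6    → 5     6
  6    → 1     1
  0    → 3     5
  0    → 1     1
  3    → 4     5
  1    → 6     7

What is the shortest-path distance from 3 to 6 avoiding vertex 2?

Paths from 3 to 6 avoiding 2:
3-4-0-6: 5 + 7 + 1 = 13
3-4-6: 5 + 2 = 7
3-4-0-1-6: 5 + 7 + 1 + 7 = 20
Shortest: 7.

7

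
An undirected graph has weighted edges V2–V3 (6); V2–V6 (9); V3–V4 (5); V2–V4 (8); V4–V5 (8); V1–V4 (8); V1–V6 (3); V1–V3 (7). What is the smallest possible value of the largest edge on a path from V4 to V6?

7

Candidate routes:
V4→V1→V6: max(8, 3) = 8
V4→V2→V6: max(8, 9) = 9
V4→V3→V2→V6: max(5, 6, 9) = 9
V4→V2→V3→V1→V6: max(8, 6, 7, 3) = 8
V4→V1→V3→V2→V6: max(8, 7, 6, 9) = 9
V4→V3→V1→V6: max(5, 7, 3) = 7
Best route has worst link 7.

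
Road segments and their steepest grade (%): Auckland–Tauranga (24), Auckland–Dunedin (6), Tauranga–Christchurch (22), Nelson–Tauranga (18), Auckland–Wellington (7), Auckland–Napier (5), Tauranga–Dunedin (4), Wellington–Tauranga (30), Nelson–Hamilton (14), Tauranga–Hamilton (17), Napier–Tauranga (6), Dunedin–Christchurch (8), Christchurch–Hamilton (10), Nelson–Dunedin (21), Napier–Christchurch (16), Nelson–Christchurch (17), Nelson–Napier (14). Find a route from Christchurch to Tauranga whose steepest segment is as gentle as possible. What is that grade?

8

A few of the Christchurch→Tauranga routes:
Christchurch → Dunedin → Tauranga: max(8, 4) = 8
Christchurch → Hamilton → Nelson → Napier → Tauranga: max(10, 14, 14, 6) = 14
Christchurch → Hamilton → Nelson → Napier → Auckland → Dunedin → Tauranga: max(10, 14, 14, 5, 6, 4) = 14
Christchurch → Dunedin → Auckland → Napier → Tauranga: max(8, 6, 5, 6) = 8
Best route has worst link 8%.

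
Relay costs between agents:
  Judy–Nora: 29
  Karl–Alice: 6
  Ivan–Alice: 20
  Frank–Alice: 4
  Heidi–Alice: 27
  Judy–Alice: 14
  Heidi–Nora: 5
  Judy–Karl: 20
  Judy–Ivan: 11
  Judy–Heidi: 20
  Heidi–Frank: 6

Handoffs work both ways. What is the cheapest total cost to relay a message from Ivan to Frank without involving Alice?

Routes from Ivan to Frank avoiding Alice:
Ivan→Judy→Heidi→Frank: 11 + 20 + 6 = 37
Ivan→Judy→Nora→Heidi→Frank: 11 + 29 + 5 + 6 = 51
Best route has total 37.

37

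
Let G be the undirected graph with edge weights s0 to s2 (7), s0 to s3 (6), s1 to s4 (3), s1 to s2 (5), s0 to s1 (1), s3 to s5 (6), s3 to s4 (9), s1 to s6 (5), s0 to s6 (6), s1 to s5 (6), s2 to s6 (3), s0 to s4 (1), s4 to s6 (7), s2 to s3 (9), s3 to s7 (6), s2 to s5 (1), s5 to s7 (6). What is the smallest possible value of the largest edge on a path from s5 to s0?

Comparing a few candidate routes:
s5→s2→s6→s1→s4→s0: max(1, 3, 5, 3, 1) = 5
s5→s2→s1→s4→s0: max(1, 5, 3, 1) = 5
s5→s2→s6→s1→s0: max(1, 3, 5, 1) = 5
s5→s2→s1→s0: max(1, 5, 1) = 5
s5→s7→s3→s0: max(6, 6, 6) = 6
Smallest bottleneck: 5.

5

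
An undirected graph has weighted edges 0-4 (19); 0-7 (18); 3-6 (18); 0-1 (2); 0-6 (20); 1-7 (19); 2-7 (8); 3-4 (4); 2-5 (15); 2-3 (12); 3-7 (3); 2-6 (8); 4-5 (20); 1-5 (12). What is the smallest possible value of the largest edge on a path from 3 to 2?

Some routes from 3 to 2:
3 -> 4 -> 0 -> 1 -> 5 -> 2: max(4, 19, 2, 12, 15) = 19
3 -> 7 -> 2: max(3, 8) = 8
3 -> 6 -> 2: max(18, 8) = 18
3 -> 7 -> 0 -> 1 -> 5 -> 2: max(3, 18, 2, 12, 15) = 18
3 -> 2: max(12) = 12
Smallest bottleneck: 8.

8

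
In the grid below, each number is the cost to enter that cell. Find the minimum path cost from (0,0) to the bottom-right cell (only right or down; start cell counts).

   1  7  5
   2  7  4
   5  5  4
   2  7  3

Best path: r0c0 → r1c0 → r2c0 → r2c1 → r2c2 → r3c2
Cost: 1 + 2 + 5 + 5 + 4 + 3 = 20

20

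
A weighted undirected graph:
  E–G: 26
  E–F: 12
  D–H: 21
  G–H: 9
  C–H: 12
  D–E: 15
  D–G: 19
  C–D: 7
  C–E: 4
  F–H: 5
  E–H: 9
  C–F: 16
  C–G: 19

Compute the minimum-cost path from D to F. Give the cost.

Checking several routes:
D - C - H - F: 7 + 12 + 5 = 24
D - C - E - F: 7 + 4 + 12 = 23
D - C - E - H - F: 7 + 4 + 9 + 5 = 25
D - C - F: 7 + 16 = 23
Best route has total 23.

23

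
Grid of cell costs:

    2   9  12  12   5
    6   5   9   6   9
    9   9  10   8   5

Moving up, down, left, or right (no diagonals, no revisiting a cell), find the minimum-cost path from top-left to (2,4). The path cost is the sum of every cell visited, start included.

41

One optimal route is (0,0) (1,0) (1,1) (1,2) (1,3) (2,3) (2,4).
Its cost is 2 + 6 + 5 + 9 + 6 + 8 + 5 = 41.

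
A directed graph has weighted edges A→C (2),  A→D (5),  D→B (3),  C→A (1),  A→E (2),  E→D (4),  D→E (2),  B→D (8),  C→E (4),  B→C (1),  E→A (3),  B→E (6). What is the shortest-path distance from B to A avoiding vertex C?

Candidate routes:
B → D → E → A: 8 + 2 + 3 = 13
B → E → A: 6 + 3 = 9
Shortest: 9.

9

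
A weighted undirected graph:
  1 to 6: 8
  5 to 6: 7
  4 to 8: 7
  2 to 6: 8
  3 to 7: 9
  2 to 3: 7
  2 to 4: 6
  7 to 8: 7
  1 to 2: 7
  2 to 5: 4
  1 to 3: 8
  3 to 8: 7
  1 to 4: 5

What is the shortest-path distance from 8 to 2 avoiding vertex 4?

14

A few of the 8→2 routes:
8 -> 3 -> 1 -> 2: 7 + 8 + 7 = 22
8 -> 7 -> 3 -> 2: 7 + 9 + 7 = 23
8 -> 3 -> 2: 7 + 7 = 14
8 -> 7 -> 3 -> 1 -> 2: 7 + 9 + 8 + 7 = 31
8 -> 3 -> 1 -> 6 -> 2: 7 + 8 + 8 + 8 = 31
Best route has total 14.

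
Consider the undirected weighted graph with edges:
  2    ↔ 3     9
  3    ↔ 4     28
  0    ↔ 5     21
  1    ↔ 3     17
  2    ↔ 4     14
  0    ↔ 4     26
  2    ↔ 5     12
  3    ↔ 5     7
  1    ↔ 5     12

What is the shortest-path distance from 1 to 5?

12

A few of the 1→5 routes:
1-5: 12
1-3-2-5: 17 + 9 + 12 = 38
1-3-5: 17 + 7 = 24
Best route has total 12.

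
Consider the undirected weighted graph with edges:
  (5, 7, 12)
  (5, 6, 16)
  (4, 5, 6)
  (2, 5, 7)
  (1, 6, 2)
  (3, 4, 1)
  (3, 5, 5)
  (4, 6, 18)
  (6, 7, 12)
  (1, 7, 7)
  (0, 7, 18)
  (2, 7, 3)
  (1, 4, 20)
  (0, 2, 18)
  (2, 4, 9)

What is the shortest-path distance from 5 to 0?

Checking several routes:
5-7-2-0: 12 + 3 + 18 = 33
5-7-0: 12 + 18 = 30
5-2-0: 7 + 18 = 25
5-2-7-0: 7 + 3 + 18 = 28
Shortest: 25.

25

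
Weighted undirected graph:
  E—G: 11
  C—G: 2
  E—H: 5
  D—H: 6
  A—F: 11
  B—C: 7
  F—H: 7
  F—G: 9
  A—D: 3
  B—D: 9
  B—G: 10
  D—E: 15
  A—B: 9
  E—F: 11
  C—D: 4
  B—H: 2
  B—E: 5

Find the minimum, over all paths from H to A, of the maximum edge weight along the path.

A few of the H→A routes:
H → F → G → C → B → A: max(7, 9, 2, 7, 9) = 9
H → B → C → D → A: max(2, 7, 4, 3) = 7
H → D → A: max(6, 3) = 6
H → E → B → C → D → A: max(5, 5, 7, 4, 3) = 7
H → F → G → C → B → D → A: max(7, 9, 2, 7, 9, 3) = 9
The minimum achievable maximum is 6.

6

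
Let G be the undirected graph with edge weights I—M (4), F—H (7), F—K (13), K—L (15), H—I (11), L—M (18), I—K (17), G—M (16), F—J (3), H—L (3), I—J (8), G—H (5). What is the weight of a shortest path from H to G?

Some routes from H to G:
H → L → M → G: 3 + 18 + 16 = 37
H → F → J → I → M → G: 7 + 3 + 8 + 4 + 16 = 38
H → G: 5
H → I → M → G: 11 + 4 + 16 = 31
Best route has total 5.

5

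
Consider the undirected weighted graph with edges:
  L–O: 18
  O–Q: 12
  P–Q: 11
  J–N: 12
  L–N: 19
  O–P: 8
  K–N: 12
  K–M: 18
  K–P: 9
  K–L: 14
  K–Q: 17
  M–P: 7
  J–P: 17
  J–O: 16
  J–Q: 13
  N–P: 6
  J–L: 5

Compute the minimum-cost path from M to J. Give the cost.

Checking several routes:
M-P-Q-J: 7 + 11 + 13 = 31
M-P-J: 7 + 17 = 24
M-P-N-J: 7 + 6 + 12 = 25
M-P-O-J: 7 + 8 + 16 = 31
The minimum is 24.

24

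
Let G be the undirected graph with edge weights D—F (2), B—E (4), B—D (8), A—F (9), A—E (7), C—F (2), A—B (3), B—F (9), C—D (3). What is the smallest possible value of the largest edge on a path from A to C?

8

A few of the A→C routes:
A→E→B→D→F→C: max(7, 4, 8, 2, 2) = 8
A→B→D→C: max(3, 8, 3) = 8
A→F→D→C: max(9, 2, 3) = 9
A→E→B→D→C: max(7, 4, 8, 3) = 8
A→B→D→F→C: max(3, 8, 2, 2) = 8
Smallest bottleneck: 8.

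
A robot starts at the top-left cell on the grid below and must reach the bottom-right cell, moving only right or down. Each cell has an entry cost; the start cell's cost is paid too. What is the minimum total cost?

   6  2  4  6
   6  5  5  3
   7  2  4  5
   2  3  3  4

Cheapest: [0,0]→[0,1]→[1,1]→[2,1]→[3,1]→[3,2]→[3,3]
  6 + 2 + 5 + 2 + 3 + 3 + 4 = 25

25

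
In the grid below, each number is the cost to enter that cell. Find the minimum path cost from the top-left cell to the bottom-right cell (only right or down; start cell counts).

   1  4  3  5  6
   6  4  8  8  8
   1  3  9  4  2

26

Path r0c0 -> r1c0 -> r2c0 -> r2c1 -> r2c2 -> r2c3 -> r2c4: 1 + 6 + 1 + 3 + 9 + 4 + 2 = 26.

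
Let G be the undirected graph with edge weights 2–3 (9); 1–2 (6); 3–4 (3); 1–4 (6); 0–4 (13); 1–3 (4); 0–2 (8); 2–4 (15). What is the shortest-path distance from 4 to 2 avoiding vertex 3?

12

Routes from 4 to 2 avoiding 3:
4 -> 0 -> 2: 13 + 8 = 21
4 -> 2: 15
4 -> 1 -> 2: 6 + 6 = 12
Best route has total 12.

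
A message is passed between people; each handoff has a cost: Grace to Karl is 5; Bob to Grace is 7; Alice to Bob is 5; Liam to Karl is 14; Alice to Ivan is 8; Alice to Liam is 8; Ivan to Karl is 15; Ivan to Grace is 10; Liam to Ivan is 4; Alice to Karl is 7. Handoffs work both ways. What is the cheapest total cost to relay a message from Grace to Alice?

12

Some routes from Grace to Alice:
Grace -> Karl -> Alice: 5 + 7 = 12
Grace -> Ivan -> Alice: 10 + 8 = 18
Grace -> Bob -> Alice: 7 + 5 = 12
Grace -> Ivan -> Liam -> Alice: 10 + 4 + 8 = 22
Shortest: 12.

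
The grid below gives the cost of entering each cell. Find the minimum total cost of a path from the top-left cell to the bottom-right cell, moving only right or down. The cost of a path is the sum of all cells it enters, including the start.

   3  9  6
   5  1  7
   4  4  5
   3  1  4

Path [0,0]→[1,0]→[1,1]→[2,1]→[3,1]→[3,2]: 3 + 5 + 1 + 4 + 1 + 4 = 18.
(Top row then right column would cost 34.)

18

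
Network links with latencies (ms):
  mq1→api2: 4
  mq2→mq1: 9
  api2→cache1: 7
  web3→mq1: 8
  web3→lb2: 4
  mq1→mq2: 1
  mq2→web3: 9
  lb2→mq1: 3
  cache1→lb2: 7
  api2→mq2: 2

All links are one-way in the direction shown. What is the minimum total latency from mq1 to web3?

10

Paths from mq1 to web3:
mq1 → mq2 → web3: 1 + 9 = 10
mq1 → api2 → mq2 → web3: 4 + 2 + 9 = 15
Shortest: 10 ms.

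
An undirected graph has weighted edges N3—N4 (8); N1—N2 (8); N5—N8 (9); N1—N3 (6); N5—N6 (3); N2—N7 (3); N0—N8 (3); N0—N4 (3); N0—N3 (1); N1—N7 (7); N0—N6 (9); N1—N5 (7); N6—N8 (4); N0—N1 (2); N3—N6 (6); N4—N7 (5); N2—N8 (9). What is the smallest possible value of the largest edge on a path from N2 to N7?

3

A few of the N2→N7 routes:
N2→N7: max(3) = 3
N2→N1→N5→N6→N8→N0→N3→N4→N7: max(8, 7, 3, 4, 3, 1, 8, 5) = 8
N2→N1→N3→N0→N4→N7: max(8, 6, 1, 3, 5) = 8
N2→N1→N5→N6→N8→N0→N4→N7: max(8, 7, 3, 4, 3, 3, 5) = 8
N2→N1→N3→N6→N8→N0→N4→N7: max(8, 6, 6, 4, 3, 3, 5) = 8
N2→N1→N3→N4→N7: max(8, 6, 8, 5) = 8
Best route has worst link 3.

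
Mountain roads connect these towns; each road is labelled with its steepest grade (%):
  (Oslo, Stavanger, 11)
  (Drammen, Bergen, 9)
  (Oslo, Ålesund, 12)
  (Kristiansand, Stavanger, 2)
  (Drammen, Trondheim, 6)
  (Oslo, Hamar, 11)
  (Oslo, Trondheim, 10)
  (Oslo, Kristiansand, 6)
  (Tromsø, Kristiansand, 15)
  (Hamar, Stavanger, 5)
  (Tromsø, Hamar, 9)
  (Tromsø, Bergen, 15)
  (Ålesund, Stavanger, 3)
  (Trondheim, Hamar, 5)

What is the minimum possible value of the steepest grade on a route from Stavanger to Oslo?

6

A few of the Stavanger→Oslo routes:
Stavanger→Kristiansand→Oslo: max(2, 6) = 6
Stavanger→Oslo: max(11) = 11
Stavanger→Hamar→Trondheim→Oslo: max(5, 5, 10) = 10
Stavanger→Hamar→Oslo: max(5, 11) = 11
The minimum achievable maximum is 6%.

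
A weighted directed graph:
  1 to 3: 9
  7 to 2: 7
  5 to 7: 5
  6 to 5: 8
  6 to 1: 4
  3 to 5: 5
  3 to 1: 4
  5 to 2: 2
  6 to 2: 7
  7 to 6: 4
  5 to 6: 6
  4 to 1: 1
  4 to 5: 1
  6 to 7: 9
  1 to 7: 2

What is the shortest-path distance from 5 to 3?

19

Candidate routes:
5 -> 6 -> 1 -> 3: 6 + 4 + 9 = 19
5 -> 7 -> 6 -> 1 -> 3: 5 + 4 + 4 + 9 = 22
The minimum is 19.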